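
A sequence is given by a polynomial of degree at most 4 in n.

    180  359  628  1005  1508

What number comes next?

2155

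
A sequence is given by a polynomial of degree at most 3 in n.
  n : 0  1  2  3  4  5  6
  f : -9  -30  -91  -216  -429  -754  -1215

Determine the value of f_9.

First differences: -21 , -61 , -125 , -213 , -325 , -461
Second differences: -40 , -64 , -88 , -112 , -136
Third differences: -24 , -24 , -24 , -24
Constant third difference = -24, so extend:
-136 − 24 = -160;  -461 − 160 = -621;  -1215 − 621 = -1836
-160 − 24 = -184;  -621 − 184 = -805;  -1836 − 805 = -2641
-184 − 24 = -208;  -805 − 208 = -1013;  -2641 − 1013 = -3654

-3654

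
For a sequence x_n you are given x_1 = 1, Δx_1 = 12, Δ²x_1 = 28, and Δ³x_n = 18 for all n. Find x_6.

Build the table forward from the leading diagonal:
Third differences: 18  18  18  18  18  18
Second differences: 28  46  64  82  100  118
First differences: 12  40  86  150  232  332
x: 1  13  53  139  289  521

521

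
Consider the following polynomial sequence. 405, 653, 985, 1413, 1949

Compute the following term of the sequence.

First differences: 248, 332, 428, 536
Second differences: 84, 96, 108
Third differences: 12, 12
The third differences are constant (12).
108 + 12 = 120;  536 + 120 = 656;  1949 + 656 = 2605

2605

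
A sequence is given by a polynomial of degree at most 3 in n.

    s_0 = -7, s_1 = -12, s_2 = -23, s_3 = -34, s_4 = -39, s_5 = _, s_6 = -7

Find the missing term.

-32

Using the first 5 terms:
-5, -11, -11, -5
-6, 0, 6
6, 6
Constant third difference = 6.
Extend forward: 6 + 6 = 12;  -5 + 12 = 7;  -39 + 7 = -32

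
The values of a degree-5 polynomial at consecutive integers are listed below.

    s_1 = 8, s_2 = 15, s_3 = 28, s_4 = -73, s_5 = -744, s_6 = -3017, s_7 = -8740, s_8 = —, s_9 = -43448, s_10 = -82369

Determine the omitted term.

-20817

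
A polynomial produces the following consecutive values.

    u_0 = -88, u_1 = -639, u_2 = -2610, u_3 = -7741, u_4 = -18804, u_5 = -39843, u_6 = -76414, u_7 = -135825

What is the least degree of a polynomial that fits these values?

Δ: -551, -1971, -5131, -11063, -21039, -36571, -59411
Δ²: -1420, -3160, -5932, -9976, -15532, -22840
Δ³: -1740, -2772, -4044, -5556, -7308
Δ⁴: -1032, -1272, -1512, -1752
Δ⁵: -240, -240, -240
The fifth differences are constant, so the polynomial has degree 5.

5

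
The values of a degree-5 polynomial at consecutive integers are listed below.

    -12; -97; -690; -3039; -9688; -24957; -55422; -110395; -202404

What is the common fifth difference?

-480

First differences: -85, -593, -2349, -6649, -15269, -30465, -54973, -92009
Second differences: -508, -1756, -4300, -8620, -15196, -24508, -37036
Third differences: -1248, -2544, -4320, -6576, -9312, -12528
Fourth differences: -1296, -1776, -2256, -2736, -3216
Fifth differences: -480, -480, -480, -480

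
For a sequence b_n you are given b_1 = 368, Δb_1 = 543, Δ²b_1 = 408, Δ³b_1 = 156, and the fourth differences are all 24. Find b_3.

Build the table forward from the leading diagonal:
D4: 24, 24, 24
D3: 156, 180, 204
D2: 408, 564, 744
D1: 543, 951, 1515
b: 368, 911, 1862

1862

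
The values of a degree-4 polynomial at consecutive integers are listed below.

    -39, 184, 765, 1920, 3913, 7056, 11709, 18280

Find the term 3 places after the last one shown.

54301

First differences: 223, 581, 1155, 1993, 3143, 4653, 6571
Second differences: 358, 574, 838, 1150, 1510, 1918
Third differences: 216, 264, 312, 360, 408
Fourth differences: 48, 48, 48, 48
Constant fourth difference = 48, so extend:
408 + 48 = 456;  1918 + 456 = 2374;  6571 + 2374 = 8945;  18280 + 8945 = 27225
456 + 48 = 504;  2374 + 504 = 2878;  8945 + 2878 = 11823;  27225 + 11823 = 39048
504 + 48 = 552;  2878 + 552 = 3430;  11823 + 3430 = 15253;  39048 + 15253 = 54301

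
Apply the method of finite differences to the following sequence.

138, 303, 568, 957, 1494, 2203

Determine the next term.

165  265  389  537  709
100  124  148  172
24  24  24
The third differences are constant (24).
172 + 24 = 196;  709 + 196 = 905;  2203 + 905 = 3108

3108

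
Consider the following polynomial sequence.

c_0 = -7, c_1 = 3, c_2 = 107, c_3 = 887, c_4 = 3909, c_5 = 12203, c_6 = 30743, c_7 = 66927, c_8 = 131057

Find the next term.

D1: 10  104  780  3022  8294  18540  36184  64130
D2: 94  676  2242  5272  10246  17644  27946
D3: 582  1566  3030  4974  7398  10302
D4: 984  1464  1944  2424  2904
D5: 480  480  480  480
The fifth differences are constant (480).
2904 + 480 = 3384;  10302 + 3384 = 13686;  27946 + 13686 = 41632;  64130 + 41632 = 105762;  131057 + 105762 = 236819

236819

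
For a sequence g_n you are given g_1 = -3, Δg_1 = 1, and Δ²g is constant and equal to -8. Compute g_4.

-24

Build the table forward from the leading diagonal:
Δ²: -8  -8  -8  -8
Δ: 1  -7  -15  -23
g: -3  -2  -9  -24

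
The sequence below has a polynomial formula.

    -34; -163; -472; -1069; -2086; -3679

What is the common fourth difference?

-24

First differences: -129, -309, -597, -1017, -1593
Second differences: -180, -288, -420, -576
Third differences: -108, -132, -156
Fourth differences: -24, -24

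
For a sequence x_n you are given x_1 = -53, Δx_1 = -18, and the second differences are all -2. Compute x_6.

Build the table forward from the leading diagonal:
D2: -2  -2  -2  -2  -2  -2
D1: -18  -20  -22  -24  -26  -28
x: -53  -71  -91  -113  -137  -163

-163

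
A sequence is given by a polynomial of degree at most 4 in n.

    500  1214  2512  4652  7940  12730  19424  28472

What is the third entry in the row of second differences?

1148

First differences: 714, 1298, 2140, 3288, 4790, 6694, 9048
Second differences: 584, 842, 1148, 1502, 1904, 2354
Third differences: 258, 306, 354, 402, 450
Fourth differences: 48, 48, 48, 48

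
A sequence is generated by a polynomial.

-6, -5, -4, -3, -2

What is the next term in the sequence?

1 , 1 , 1 , 1
First differences constant at 1.
-2 + 1 = -1

-1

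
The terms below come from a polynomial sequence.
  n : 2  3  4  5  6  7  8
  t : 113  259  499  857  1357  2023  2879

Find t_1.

37

Δ: 146, 240, 358, 500, 666, 856
Δ²: 94, 118, 142, 166, 190
Δ³: 24, 24, 24, 24
The third differences are constant at 24.
Work back: 94 − 24 = 70;  146 − 70 = 76;  113 − 76 = 37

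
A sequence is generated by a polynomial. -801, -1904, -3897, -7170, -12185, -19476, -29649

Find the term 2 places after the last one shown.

-61425

Δ: -1103, -1993, -3273, -5015, -7291, -10173
Δ²: -890, -1280, -1742, -2276, -2882
Δ³: -390, -462, -534, -606
Δ⁴: -72, -72, -72
Fourth differences constant at -72.
-606 − 72 = -678;  -2882 − 678 = -3560;  -10173 − 3560 = -13733;  -29649 − 13733 = -43382
-678 − 72 = -750;  -3560 − 750 = -4310;  -13733 − 4310 = -18043;  -43382 − 18043 = -61425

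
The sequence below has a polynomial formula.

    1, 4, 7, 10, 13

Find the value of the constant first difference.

First differences: 3, 3, 3, 3

3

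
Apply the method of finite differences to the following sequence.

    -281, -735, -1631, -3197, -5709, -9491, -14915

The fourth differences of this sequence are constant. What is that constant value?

First differences: -454, -896, -1566, -2512, -3782, -5424
Second differences: -442, -670, -946, -1270, -1642
Third differences: -228, -276, -324, -372
Fourth differences: -48, -48, -48

-48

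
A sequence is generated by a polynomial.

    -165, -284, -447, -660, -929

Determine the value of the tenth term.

-119  -163  -213  -269
-44  -50  -56
-6  -6
The third differences are constant (-6).
-56 − 6 = -62;  -269 − 62 = -331;  -929 − 331 = -1260
-62 − 6 = -68;  -331 − 68 = -399;  -1260 − 399 = -1659
-68 − 6 = -74;  -399 − 74 = -473;  -1659 − 473 = -2132
-74 − 6 = -80;  -473 − 80 = -553;  -2132 − 553 = -2685
-80 − 6 = -86;  -553 − 86 = -639;  -2685 − 639 = -3324

-3324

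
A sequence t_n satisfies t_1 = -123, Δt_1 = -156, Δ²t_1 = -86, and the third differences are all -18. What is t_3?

-521

Build the table forward from the leading diagonal:
D3: -18  -18  -18
D2: -86  -104  -122
D1: -156  -242  -346
t: -123  -279  -521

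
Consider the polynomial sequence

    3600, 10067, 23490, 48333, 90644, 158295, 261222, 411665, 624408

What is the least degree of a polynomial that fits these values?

D1: 6467, 13423, 24843, 42311, 67651, 102927, 150443, 212743
D2: 6956, 11420, 17468, 25340, 35276, 47516, 62300
D3: 4464, 6048, 7872, 9936, 12240, 14784
D4: 1584, 1824, 2064, 2304, 2544
D5: 240, 240, 240, 240
The fifth differences are constant, so the polynomial has degree 5.

5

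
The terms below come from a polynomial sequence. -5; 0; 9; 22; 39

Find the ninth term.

5 , 9 , 13 , 17
4 , 4 , 4
Second differences constant at 4.
17 + 4 = 21;  39 + 21 = 60
21 + 4 = 25;  60 + 25 = 85
25 + 4 = 29;  85 + 29 = 114
29 + 4 = 33;  114 + 33 = 147

147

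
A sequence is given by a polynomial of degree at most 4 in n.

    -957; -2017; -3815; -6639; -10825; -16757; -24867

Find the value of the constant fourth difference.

-48

First differences: -1060, -1798, -2824, -4186, -5932, -8110
Second differences: -738, -1026, -1362, -1746, -2178
Third differences: -288, -336, -384, -432
Fourth differences: -48, -48, -48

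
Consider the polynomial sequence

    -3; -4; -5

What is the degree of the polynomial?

First differences: -1, -1
The first differences are constant, so the polynomial has degree 1.

1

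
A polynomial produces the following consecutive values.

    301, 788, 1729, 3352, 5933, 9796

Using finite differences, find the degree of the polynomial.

4

First differences: 487, 941, 1623, 2581, 3863
Second differences: 454, 682, 958, 1282
Third differences: 228, 276, 324
Fourth differences: 48, 48
The fourth differences are constant, so the polynomial has degree 4.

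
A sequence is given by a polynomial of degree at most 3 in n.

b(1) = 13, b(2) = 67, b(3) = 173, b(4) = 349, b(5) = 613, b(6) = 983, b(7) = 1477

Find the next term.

2113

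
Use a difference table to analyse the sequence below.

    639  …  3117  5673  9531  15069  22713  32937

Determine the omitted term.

Using the last 6 terms:
First differences: 2556, 3858, 5538, 7644, 10224
Second differences: 1302, 1680, 2106, 2580
Third differences: 378, 426, 474
Fourth differences: 48, 48
Constant fourth difference = 48.
Extend backward: 378 − 48 = 330;  1302 − 330 = 972;  2556 − 972 = 1584;  3117 − 1584 = 1533

1533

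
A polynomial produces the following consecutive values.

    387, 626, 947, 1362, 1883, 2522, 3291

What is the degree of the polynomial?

3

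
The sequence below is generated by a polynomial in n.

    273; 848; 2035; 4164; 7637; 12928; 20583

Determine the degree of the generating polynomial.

Δ: 575, 1187, 2129, 3473, 5291, 7655
Δ²: 612, 942, 1344, 1818, 2364
Δ³: 330, 402, 474, 546
Δ⁴: 72, 72, 72
The fourth differences are constant, so the polynomial has degree 4.

4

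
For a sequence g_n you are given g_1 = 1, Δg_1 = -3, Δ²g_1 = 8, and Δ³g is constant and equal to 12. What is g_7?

343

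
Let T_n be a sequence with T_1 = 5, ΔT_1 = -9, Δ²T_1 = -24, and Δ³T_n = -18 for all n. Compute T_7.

-769

Build the table forward from the leading diagonal:
Δ³: -18  -18  -18  -18  -18  -18  -18
Δ²: -24  -42  -60  -78  -96  -114  -132
Δ: -9  -33  -75  -135  -213  -309  -423
T: 5  -4  -37  -112  -247  -460  -769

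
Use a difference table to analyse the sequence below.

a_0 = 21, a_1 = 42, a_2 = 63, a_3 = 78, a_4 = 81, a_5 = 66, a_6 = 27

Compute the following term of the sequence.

-42

D1: 21 , 21 , 15 , 3 , -15 , -39
D2: 0 , -6 , -12 , -18 , -24
D3: -6 , -6 , -6 , -6
The third differences are constant (-6).
-24 − 6 = -30;  -39 − 30 = -69;  27 − 69 = -42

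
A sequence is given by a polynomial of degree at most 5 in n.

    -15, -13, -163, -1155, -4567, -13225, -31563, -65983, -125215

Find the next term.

-220677

Δ: 2, -150, -992, -3412, -8658, -18338, -34420, -59232
Δ²: -152, -842, -2420, -5246, -9680, -16082, -24812
Δ³: -690, -1578, -2826, -4434, -6402, -8730
Δ⁴: -888, -1248, -1608, -1968, -2328
Δ⁵: -360, -360, -360, -360
Fifth differences constant at -360.
-2328 − 360 = -2688;  -8730 − 2688 = -11418;  -24812 − 11418 = -36230;  -59232 − 36230 = -95462;  -125215 − 95462 = -220677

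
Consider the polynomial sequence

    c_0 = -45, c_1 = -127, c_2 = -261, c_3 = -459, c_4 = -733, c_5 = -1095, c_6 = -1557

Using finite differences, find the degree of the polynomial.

3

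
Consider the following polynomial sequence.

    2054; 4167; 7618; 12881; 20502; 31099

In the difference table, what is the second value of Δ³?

546

D1: 2113, 3451, 5263, 7621, 10597
D2: 1338, 1812, 2358, 2976
D3: 474, 546, 618
D4: 72, 72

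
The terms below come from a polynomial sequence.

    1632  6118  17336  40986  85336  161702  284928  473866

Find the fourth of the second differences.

D1: 4486, 11218, 23650, 44350, 76366, 123226, 188938
D2: 6732, 12432, 20700, 32016, 46860, 65712
D3: 5700, 8268, 11316, 14844, 18852
D4: 2568, 3048, 3528, 4008
D5: 480, 480, 480

32016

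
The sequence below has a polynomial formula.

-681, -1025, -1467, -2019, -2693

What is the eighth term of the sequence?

-5567

D1: -344  -442  -552  -674
D2: -98  -110  -122
D3: -12  -12
The third differences are constant (-12).
-122 − 12 = -134;  -674 − 134 = -808;  -2693 − 808 = -3501
-134 − 12 = -146;  -808 − 146 = -954;  -3501 − 954 = -4455
-146 − 12 = -158;  -954 − 158 = -1112;  -4455 − 1112 = -5567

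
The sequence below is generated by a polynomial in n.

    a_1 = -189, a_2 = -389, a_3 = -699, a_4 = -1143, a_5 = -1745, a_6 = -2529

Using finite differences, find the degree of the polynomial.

3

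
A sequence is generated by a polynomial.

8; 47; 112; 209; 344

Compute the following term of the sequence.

523

Δ: 39 , 65 , 97 , 135
Δ²: 26 , 32 , 38
Δ³: 6 , 6
Constant third difference = 6, so extend:
38 + 6 = 44;  135 + 44 = 179;  344 + 179 = 523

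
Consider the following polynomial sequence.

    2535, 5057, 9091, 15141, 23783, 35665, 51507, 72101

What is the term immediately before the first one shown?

First differences: 2522, 4034, 6050, 8642, 11882, 15842, 20594
Second differences: 1512, 2016, 2592, 3240, 3960, 4752
Third differences: 504, 576, 648, 720, 792
Fourth differences: 72, 72, 72, 72
The fourth differences are constant at 72.
Work back: 504 − 72 = 432;  1512 − 432 = 1080;  2522 − 1080 = 1442;  2535 − 1442 = 1093

1093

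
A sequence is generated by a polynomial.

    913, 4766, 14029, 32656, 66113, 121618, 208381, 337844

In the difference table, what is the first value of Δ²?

5410

Δ: 3853, 9263, 18627, 33457, 55505, 86763, 129463
Δ²: 5410, 9364, 14830, 22048, 31258, 42700
Δ³: 3954, 5466, 7218, 9210, 11442
Δ⁴: 1512, 1752, 1992, 2232
Δ⁵: 240, 240, 240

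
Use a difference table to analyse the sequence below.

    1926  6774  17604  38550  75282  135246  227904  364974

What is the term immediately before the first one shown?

D1: 4848, 10830, 20946, 36732, 59964, 92658, 137070
D2: 5982, 10116, 15786, 23232, 32694, 44412
D3: 4134, 5670, 7446, 9462, 11718
D4: 1536, 1776, 2016, 2256
D5: 240, 240, 240
The fifth differences are constant at 240.
Work back: 1536 − 240 = 1296;  4134 − 1296 = 2838;  5982 − 2838 = 3144;  4848 − 3144 = 1704;  1926 − 1704 = 222

222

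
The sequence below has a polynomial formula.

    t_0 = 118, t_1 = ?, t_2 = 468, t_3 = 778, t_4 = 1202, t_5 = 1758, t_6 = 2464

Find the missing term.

254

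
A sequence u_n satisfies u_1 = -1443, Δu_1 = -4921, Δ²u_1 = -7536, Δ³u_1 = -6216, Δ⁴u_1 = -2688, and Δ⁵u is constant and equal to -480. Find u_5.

-93895

Build the table forward from the leading diagonal:
D5: -480, -480, -480, -480, -480
D4: -2688, -3168, -3648, -4128, -4608
D3: -6216, -8904, -12072, -15720, -19848
D2: -7536, -13752, -22656, -34728, -50448
D1: -4921, -12457, -26209, -48865, -83593
u: -1443, -6364, -18821, -45030, -93895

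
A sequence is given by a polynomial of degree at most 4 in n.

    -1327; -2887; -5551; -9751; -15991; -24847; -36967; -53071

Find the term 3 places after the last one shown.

-1560, -2664, -4200, -6240, -8856, -12120, -16104
-1104, -1536, -2040, -2616, -3264, -3984
-432, -504, -576, -648, -720
-72, -72, -72, -72
Fourth differences constant at -72.
-720 − 72 = -792;  -3984 − 792 = -4776;  -16104 − 4776 = -20880;  -53071 − 20880 = -73951
-792 − 72 = -864;  -4776 − 864 = -5640;  -20880 − 5640 = -26520;  -73951 − 26520 = -100471
-864 − 72 = -936;  -5640 − 936 = -6576;  -26520 − 6576 = -33096;  -100471 − 33096 = -133567

-133567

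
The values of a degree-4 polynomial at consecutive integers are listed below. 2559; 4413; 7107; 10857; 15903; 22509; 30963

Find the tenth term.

D1: 1854  2694  3750  5046  6606  8454
D2: 840  1056  1296  1560  1848
D3: 216  240  264  288
D4: 24  24  24
The fourth differences are constant (24).
288 + 24 = 312;  1848 + 312 = 2160;  8454 + 2160 = 10614;  30963 + 10614 = 41577
312 + 24 = 336;  2160 + 336 = 2496;  10614 + 2496 = 13110;  41577 + 13110 = 54687
336 + 24 = 360;  2496 + 360 = 2856;  13110 + 2856 = 15966;  54687 + 15966 = 70653

70653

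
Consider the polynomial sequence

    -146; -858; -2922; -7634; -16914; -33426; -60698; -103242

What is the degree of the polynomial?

5

-712, -2064, -4712, -9280, -16512, -27272, -42544
-1352, -2648, -4568, -7232, -10760, -15272
-1296, -1920, -2664, -3528, -4512
-624, -744, -864, -984
-120, -120, -120
The fifth differences are constant, so the polynomial has degree 5.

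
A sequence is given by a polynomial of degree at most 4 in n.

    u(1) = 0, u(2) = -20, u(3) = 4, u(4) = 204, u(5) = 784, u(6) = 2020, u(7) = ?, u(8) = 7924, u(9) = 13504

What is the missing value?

4260

Using the first 6 terms:
-20, 24, 200, 580, 1236
44, 176, 380, 656
132, 204, 276
72, 72
Constant fourth difference = 72.
Extend forward: 276 + 72 = 348;  656 + 348 = 1004;  1236 + 1004 = 2240;  2020 + 2240 = 4260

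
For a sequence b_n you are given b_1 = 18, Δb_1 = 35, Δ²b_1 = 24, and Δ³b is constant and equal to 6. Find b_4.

Build the table forward from the leading diagonal:
Third differences: 6  6  6  6
Second differences: 24  30  36  42
First differences: 35  59  89  125
b: 18  53  112  201

201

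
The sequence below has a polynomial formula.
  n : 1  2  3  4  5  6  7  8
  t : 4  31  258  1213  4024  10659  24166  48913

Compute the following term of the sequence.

90828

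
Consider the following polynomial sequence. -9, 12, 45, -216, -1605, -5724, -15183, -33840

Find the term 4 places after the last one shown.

-334728

First differences: 21  33  -261  -1389  -4119  -9459  -18657
Second differences: 12  -294  -1128  -2730  -5340  -9198
Third differences: -306  -834  -1602  -2610  -3858
Fourth differences: -528  -768  -1008  -1248
Fifth differences: -240  -240  -240
Fifth differences constant at -240.
-1248 − 240 = -1488;  -3858 − 1488 = -5346;  -9198 − 5346 = -14544;  -18657 − 14544 = -33201;  -33840 − 33201 = -67041
-1488 − 240 = -1728;  -5346 − 1728 = -7074;  -14544 − 7074 = -21618;  -33201 − 21618 = -54819;  -67041 − 54819 = -121860
-1728 − 240 = -1968;  -7074 − 1968 = -9042;  -21618 − 9042 = -30660;  -54819 − 30660 = -85479;  -121860 − 85479 = -207339
-1968 − 240 = -2208;  -9042 − 2208 = -11250;  -30660 − 11250 = -41910;  -85479 − 41910 = -127389;  -207339 − 127389 = -334728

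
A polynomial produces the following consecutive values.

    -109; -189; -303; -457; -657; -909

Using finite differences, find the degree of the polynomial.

3

First differences: -80, -114, -154, -200, -252
Second differences: -34, -40, -46, -52
Third differences: -6, -6, -6
The third differences are constant, so the polynomial has degree 3.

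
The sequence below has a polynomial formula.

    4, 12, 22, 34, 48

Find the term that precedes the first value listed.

-2

8  10  12  14
2  2  2
The second differences are constant at 2.
Work back: 8 − 2 = 6;  4 − 6 = -2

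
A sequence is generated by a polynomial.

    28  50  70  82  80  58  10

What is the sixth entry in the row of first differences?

-48

D1: 22, 20, 12, -2, -22, -48
D2: -2, -8, -14, -20, -26
D3: -6, -6, -6, -6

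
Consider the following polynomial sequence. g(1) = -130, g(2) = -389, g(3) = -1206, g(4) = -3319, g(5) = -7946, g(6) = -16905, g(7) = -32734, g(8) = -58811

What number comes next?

First differences: -259, -817, -2113, -4627, -8959, -15829, -26077
Second differences: -558, -1296, -2514, -4332, -6870, -10248
Third differences: -738, -1218, -1818, -2538, -3378
Fourth differences: -480, -600, -720, -840
Fifth differences: -120, -120, -120
Fifth differences constant at -120.
-840 − 120 = -960;  -3378 − 960 = -4338;  -10248 − 4338 = -14586;  -26077 − 14586 = -40663;  -58811 − 40663 = -99474

-99474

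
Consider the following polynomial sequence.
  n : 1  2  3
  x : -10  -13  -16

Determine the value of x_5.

Δ: -3 , -3
The first differences are constant (-3).
-16 − 3 = -19
-19 − 3 = -22

-22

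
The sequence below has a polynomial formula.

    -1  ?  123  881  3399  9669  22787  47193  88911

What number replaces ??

Using the last 7 terms:
D1: 758, 2518, 6270, 13118, 24406, 41718
D2: 1760, 3752, 6848, 11288, 17312
D3: 1992, 3096, 4440, 6024
D4: 1104, 1344, 1584
D5: 240, 240
Constant fifth difference = 240.
Extend backward: 1104 − 240 = 864;  1992 − 864 = 1128;  1760 − 1128 = 632;  758 − 632 = 126;  123 − 126 = -3

-3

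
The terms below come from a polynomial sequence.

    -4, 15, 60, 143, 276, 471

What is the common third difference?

Δ: 19, 45, 83, 133, 195
Δ²: 26, 38, 50, 62
Δ³: 12, 12, 12

12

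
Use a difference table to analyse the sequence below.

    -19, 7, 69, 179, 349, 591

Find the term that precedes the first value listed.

26  62  110  170  242
36  48  60  72
12  12  12
The third differences are constant at 12.
Work back: 36 − 12 = 24;  26 − 24 = 2;  -19 − 2 = -21

-21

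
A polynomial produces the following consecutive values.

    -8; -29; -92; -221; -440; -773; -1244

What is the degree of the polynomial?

First differences: -21, -63, -129, -219, -333, -471
Second differences: -42, -66, -90, -114, -138
Third differences: -24, -24, -24, -24
The third differences are constant, so the polynomial has degree 3.

3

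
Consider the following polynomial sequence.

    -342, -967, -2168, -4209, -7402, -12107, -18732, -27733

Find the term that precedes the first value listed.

-77

D1: -625, -1201, -2041, -3193, -4705, -6625, -9001
D2: -576, -840, -1152, -1512, -1920, -2376
D3: -264, -312, -360, -408, -456
D4: -48, -48, -48, -48
The fourth differences are constant at -48.
Work back: -264 + 48 = -216;  -576 + 216 = -360;  -625 + 360 = -265;  -342 + 265 = -77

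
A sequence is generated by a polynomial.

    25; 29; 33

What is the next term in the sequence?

Δ: 4  4
First differences constant at 4.
33 + 4 = 37

37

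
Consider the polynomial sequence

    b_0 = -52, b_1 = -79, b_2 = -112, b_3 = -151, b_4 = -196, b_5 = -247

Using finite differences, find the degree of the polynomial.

-27, -33, -39, -45, -51
-6, -6, -6, -6
The second differences are constant, so the polynomial has degree 2.

2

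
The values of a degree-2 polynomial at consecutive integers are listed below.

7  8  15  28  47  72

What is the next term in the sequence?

Δ: 1  7  13  19  25
Δ²: 6  6  6  6
The second differences are constant (6).
25 + 6 = 31;  72 + 31 = 103

103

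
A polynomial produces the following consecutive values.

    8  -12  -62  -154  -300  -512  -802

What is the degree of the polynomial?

3

-20, -50, -92, -146, -212, -290
-30, -42, -54, -66, -78
-12, -12, -12, -12
The third differences are constant, so the polynomial has degree 3.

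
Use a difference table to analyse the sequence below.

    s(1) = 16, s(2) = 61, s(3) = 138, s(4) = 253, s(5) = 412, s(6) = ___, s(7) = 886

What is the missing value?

621

Using the first 5 terms:
D1: 45  77  115  159
D2: 32  38  44
D3: 6  6
Constant third difference = 6.
Extend forward: 44 + 6 = 50;  159 + 50 = 209;  412 + 209 = 621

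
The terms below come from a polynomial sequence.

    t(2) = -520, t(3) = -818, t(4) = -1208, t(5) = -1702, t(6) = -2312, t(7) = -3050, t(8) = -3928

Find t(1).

First differences: -298, -390, -494, -610, -738, -878
Second differences: -92, -104, -116, -128, -140
Third differences: -12, -12, -12, -12
The third differences are constant at -12.
Work back: -92 + 12 = -80;  -298 + 80 = -218;  -520 + 218 = -302

-302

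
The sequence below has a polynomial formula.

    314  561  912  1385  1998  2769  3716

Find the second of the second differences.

122

D1: 247, 351, 473, 613, 771, 947
D2: 104, 122, 140, 158, 176
D3: 18, 18, 18, 18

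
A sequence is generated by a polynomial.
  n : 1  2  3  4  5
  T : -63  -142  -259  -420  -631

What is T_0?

D1: -79, -117, -161, -211
D2: -38, -44, -50
D3: -6, -6
The third differences are constant at -6.
Work back: -38 + 6 = -32;  -79 + 32 = -47;  -63 + 47 = -16

-16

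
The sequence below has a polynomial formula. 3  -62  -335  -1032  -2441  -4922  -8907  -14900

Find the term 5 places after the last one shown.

First differences: -65  -273  -697  -1409  -2481  -3985  -5993
Second differences: -208  -424  -712  -1072  -1504  -2008
Third differences: -216  -288  -360  -432  -504
Fourth differences: -72  -72  -72  -72
Fourth differences constant at -72.
-504 − 72 = -576;  -2008 − 576 = -2584;  -5993 − 2584 = -8577;  -14900 − 8577 = -23477
-576 − 72 = -648;  -2584 − 648 = -3232;  -8577 − 3232 = -11809;  -23477 − 11809 = -35286
-648 − 72 = -720;  -3232 − 720 = -3952;  -11809 − 3952 = -15761;  -35286 − 15761 = -51047
-720 − 72 = -792;  -3952 − 792 = -4744;  -15761 − 4744 = -20505;  -51047 − 20505 = -71552
-792 − 72 = -864;  -4744 − 864 = -5608;  -20505 − 5608 = -26113;  -71552 − 26113 = -97665

-97665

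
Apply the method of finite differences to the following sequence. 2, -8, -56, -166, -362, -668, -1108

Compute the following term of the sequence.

-1706

First differences: -10  -48  -110  -196  -306  -440
Second differences: -38  -62  -86  -110  -134
Third differences: -24  -24  -24  -24
Constant third difference = -24, so extend:
-134 − 24 = -158;  -440 − 158 = -598;  -1108 − 598 = -1706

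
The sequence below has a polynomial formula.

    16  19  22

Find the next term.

25

First differences: 3 , 3
Constant first difference = 3, so extend:
22 + 3 = 25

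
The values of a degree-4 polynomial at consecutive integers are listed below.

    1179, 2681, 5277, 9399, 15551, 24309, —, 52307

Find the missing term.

36321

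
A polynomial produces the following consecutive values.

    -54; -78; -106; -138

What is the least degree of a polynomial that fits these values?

2

Δ: -24, -28, -32
Δ²: -4, -4
The second differences are constant, so the polynomial has degree 2.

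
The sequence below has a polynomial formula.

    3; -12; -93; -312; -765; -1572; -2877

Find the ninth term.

First differences: -15, -81, -219, -453, -807, -1305
Second differences: -66, -138, -234, -354, -498
Third differences: -72, -96, -120, -144
Fourth differences: -24, -24, -24
Constant fourth difference = -24, so extend:
-144 − 24 = -168;  -498 − 168 = -666;  -1305 − 666 = -1971;  -2877 − 1971 = -4848
-168 − 24 = -192;  -666 − 192 = -858;  -1971 − 858 = -2829;  -4848 − 2829 = -7677

-7677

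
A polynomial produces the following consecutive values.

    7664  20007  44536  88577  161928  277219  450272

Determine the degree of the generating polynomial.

5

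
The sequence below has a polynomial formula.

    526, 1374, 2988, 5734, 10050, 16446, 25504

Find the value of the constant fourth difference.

72

D1: 848, 1614, 2746, 4316, 6396, 9058
D2: 766, 1132, 1570, 2080, 2662
D3: 366, 438, 510, 582
D4: 72, 72, 72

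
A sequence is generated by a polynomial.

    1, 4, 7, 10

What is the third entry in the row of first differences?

3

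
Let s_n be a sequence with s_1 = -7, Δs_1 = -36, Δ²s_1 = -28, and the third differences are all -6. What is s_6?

-527

Build the table forward from the leading diagonal:
Third differences: -6, -6, -6, -6, -6, -6
Second differences: -28, -34, -40, -46, -52, -58
First differences: -36, -64, -98, -138, -184, -236
s: -7, -43, -107, -205, -343, -527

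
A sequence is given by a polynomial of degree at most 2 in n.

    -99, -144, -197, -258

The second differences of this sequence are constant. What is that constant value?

D1: -45, -53, -61
D2: -8, -8

-8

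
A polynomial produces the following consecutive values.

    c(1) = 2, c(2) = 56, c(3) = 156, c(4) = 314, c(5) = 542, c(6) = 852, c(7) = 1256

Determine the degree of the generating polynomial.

3

D1: 54, 100, 158, 228, 310, 404
D2: 46, 58, 70, 82, 94
D3: 12, 12, 12, 12
The third differences are constant, so the polynomial has degree 3.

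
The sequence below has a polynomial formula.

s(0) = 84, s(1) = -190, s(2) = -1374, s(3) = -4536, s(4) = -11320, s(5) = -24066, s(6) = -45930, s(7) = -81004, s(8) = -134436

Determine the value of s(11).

-474720

Δ: -274  -1184  -3162  -6784  -12746  -21864  -35074  -53432
Δ²: -910  -1978  -3622  -5962  -9118  -13210  -18358
Δ³: -1068  -1644  -2340  -3156  -4092  -5148
Δ⁴: -576  -696  -816  -936  -1056
Δ⁵: -120  -120  -120  -120
The fifth differences are constant (-120).
-1056 − 120 = -1176;  -5148 − 1176 = -6324;  -18358 − 6324 = -24682;  -53432 − 24682 = -78114;  -134436 − 78114 = -212550
-1176 − 120 = -1296;  -6324 − 1296 = -7620;  -24682 − 7620 = -32302;  -78114 − 32302 = -110416;  -212550 − 110416 = -322966
-1296 − 120 = -1416;  -7620 − 1416 = -9036;  -32302 − 9036 = -41338;  -110416 − 41338 = -151754;  -322966 − 151754 = -474720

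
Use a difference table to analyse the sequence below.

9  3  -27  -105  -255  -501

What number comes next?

First differences: -6, -30, -78, -150, -246
Second differences: -24, -48, -72, -96
Third differences: -24, -24, -24
Constant third difference = -24, so extend:
-96 − 24 = -120;  -246 − 120 = -366;  -501 − 366 = -867

-867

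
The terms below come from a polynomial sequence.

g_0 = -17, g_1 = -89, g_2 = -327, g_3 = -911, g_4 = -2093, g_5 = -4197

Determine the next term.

Δ: -72  -238  -584  -1182  -2104
Δ²: -166  -346  -598  -922
Δ³: -180  -252  -324
Δ⁴: -72  -72
The fourth differences are constant (-72).
-324 − 72 = -396;  -922 − 396 = -1318;  -2104 − 1318 = -3422;  -4197 − 3422 = -7619

-7619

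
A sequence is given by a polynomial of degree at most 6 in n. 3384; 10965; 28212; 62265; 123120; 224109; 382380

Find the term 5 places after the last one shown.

2960745

First differences: 7581, 17247, 34053, 60855, 100989, 158271
Second differences: 9666, 16806, 26802, 40134, 57282
Third differences: 7140, 9996, 13332, 17148
Fourth differences: 2856, 3336, 3816
Fifth differences: 480, 480
Constant fifth difference = 480, so extend:
3816 + 480 = 4296;  17148 + 4296 = 21444;  57282 + 21444 = 78726;  158271 + 78726 = 236997;  382380 + 236997 = 619377
4296 + 480 = 4776;  21444 + 4776 = 26220;  78726 + 26220 = 104946;  236997 + 104946 = 341943;  619377 + 341943 = 961320
4776 + 480 = 5256;  26220 + 5256 = 31476;  104946 + 31476 = 136422;  341943 + 136422 = 478365;  961320 + 478365 = 1439685
5256 + 480 = 5736;  31476 + 5736 = 37212;  136422 + 37212 = 173634;  478365 + 173634 = 651999;  1439685 + 651999 = 2091684
5736 + 480 = 6216;  37212 + 6216 = 43428;  173634 + 43428 = 217062;  651999 + 217062 = 869061;  2091684 + 869061 = 2960745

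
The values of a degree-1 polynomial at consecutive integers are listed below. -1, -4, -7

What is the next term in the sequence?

-10

-3  -3
The first differences are constant (-3).
-7 − 3 = -10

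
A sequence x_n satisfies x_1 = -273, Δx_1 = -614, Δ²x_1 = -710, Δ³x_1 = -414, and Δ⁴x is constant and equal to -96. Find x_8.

Build the table forward from the leading diagonal:
Δ⁴: -96  -96  -96  -96  -96  -96  -96  -96
Δ³: -414  -510  -606  -702  -798  -894  -990  -1086
Δ²: -710  -1124  -1634  -2240  -2942  -3740  -4634  -5624
Δ: -614  -1324  -2448  -4082  -6322  -9264  -13004  -17638
x: -273  -887  -2211  -4659  -8741  -15063  -24327  -37331

-37331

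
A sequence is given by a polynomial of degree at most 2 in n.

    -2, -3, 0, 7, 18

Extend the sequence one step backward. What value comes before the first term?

-1  3  7  11
4  4  4
The second differences are constant at 4.
Work back: -1 − 4 = -5;  -2 + 5 = 3

3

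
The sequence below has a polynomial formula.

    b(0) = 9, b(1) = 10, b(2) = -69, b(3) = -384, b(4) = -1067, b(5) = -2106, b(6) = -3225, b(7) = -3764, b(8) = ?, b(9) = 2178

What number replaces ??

-2559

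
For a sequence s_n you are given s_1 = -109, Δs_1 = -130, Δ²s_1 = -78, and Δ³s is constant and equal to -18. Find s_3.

-447

Build the table forward from the leading diagonal:
Δ³: -18  -18  -18
Δ²: -78  -96  -114
Δ: -130  -208  -304
s: -109  -239  -447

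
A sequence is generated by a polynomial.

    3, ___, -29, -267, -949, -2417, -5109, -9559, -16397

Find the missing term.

11

Using the last 7 terms:
Δ: -238, -682, -1468, -2692, -4450, -6838
Δ²: -444, -786, -1224, -1758, -2388
Δ³: -342, -438, -534, -630
Δ⁴: -96, -96, -96
Constant fourth difference = -96.
Extend backward: -342 + 96 = -246;  -444 + 246 = -198;  -238 + 198 = -40;  -29 + 40 = 11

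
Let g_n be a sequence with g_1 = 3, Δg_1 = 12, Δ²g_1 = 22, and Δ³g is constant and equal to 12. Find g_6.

Build the table forward from the leading diagonal:
Third differences: 12  12  12  12  12  12
Second differences: 22  34  46  58  70  82
First differences: 12  34  68  114  172  242
g: 3  15  49  117  231  403

403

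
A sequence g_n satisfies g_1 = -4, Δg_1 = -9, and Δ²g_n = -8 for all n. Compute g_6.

Build the table forward from the leading diagonal:
Δ²: -8, -8, -8, -8, -8, -8
Δ: -9, -17, -25, -33, -41, -49
g: -4, -13, -30, -55, -88, -129

-129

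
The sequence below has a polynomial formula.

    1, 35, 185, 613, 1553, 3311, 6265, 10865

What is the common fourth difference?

72

D1: 34, 150, 428, 940, 1758, 2954, 4600
D2: 116, 278, 512, 818, 1196, 1646
D3: 162, 234, 306, 378, 450
D4: 72, 72, 72, 72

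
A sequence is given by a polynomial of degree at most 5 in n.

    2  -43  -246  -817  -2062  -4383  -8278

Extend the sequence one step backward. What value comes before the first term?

3

Δ: -45  -203  -571  -1245  -2321  -3895
Δ²: -158  -368  -674  -1076  -1574
Δ³: -210  -306  -402  -498
Δ⁴: -96  -96  -96
The fourth differences are constant at -96.
Work back: -210 + 96 = -114;  -158 + 114 = -44;  -45 + 44 = -1;  2 + 1 = 3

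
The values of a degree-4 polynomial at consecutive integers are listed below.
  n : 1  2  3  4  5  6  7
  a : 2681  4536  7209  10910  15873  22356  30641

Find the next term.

41034

Δ: 1855, 2673, 3701, 4963, 6483, 8285
Δ²: 818, 1028, 1262, 1520, 1802
Δ³: 210, 234, 258, 282
Δ⁴: 24, 24, 24
Fourth differences constant at 24.
282 + 24 = 306;  1802 + 306 = 2108;  8285 + 2108 = 10393;  30641 + 10393 = 41034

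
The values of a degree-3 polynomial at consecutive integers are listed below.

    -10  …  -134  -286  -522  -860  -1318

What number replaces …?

-48

Using the last 5 terms:
Δ: -152  -236  -338  -458
Δ²: -84  -102  -120
Δ³: -18  -18
Constant third difference = -18.
Extend backward: -84 + 18 = -66;  -152 + 66 = -86;  -134 + 86 = -48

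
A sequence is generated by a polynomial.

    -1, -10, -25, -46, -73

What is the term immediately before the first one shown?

2

D1: -9, -15, -21, -27
D2: -6, -6, -6
The second differences are constant at -6.
Work back: -9 + 6 = -3;  -1 + 3 = 2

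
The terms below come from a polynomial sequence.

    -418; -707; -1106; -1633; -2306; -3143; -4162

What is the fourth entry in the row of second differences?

-164

D1: -289, -399, -527, -673, -837, -1019
D2: -110, -128, -146, -164, -182
D3: -18, -18, -18, -18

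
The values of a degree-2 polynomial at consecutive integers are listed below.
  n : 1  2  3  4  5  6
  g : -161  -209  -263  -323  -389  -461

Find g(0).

-119

Δ: -48  -54  -60  -66  -72
Δ²: -6  -6  -6  -6
The second differences are constant at -6.
Work back: -48 + 6 = -42;  -161 + 42 = -119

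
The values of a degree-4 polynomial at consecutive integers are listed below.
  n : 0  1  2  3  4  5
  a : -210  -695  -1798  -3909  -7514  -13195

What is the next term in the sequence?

-21630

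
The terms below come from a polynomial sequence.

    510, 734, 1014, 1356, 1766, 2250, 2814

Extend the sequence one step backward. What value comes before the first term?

336

Δ: 224, 280, 342, 410, 484, 564
Δ²: 56, 62, 68, 74, 80
Δ³: 6, 6, 6, 6
The third differences are constant at 6.
Work back: 56 − 6 = 50;  224 − 50 = 174;  510 − 174 = 336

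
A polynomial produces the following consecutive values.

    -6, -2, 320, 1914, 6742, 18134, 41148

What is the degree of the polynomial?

4, 322, 1594, 4828, 11392, 23014
318, 1272, 3234, 6564, 11622
954, 1962, 3330, 5058
1008, 1368, 1728
360, 360
The fifth differences are constant, so the polynomial has degree 5.

5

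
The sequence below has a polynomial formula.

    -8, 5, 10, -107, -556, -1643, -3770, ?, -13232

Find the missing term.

-7435

Using the first 7 terms:
First differences: 13  5  -117  -449  -1087  -2127
Second differences: -8  -122  -332  -638  -1040
Third differences: -114  -210  -306  -402
Fourth differences: -96  -96  -96
Constant fourth difference = -96.
Extend forward: -402 − 96 = -498;  -1040 − 498 = -1538;  -2127 − 1538 = -3665;  -3770 − 3665 = -7435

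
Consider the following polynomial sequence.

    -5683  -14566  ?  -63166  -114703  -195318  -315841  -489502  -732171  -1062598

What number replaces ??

-32037

Using the last 7 terms:
Δ: -51537  -80615  -120523  -173661  -242669  -330427
Δ²: -29078  -39908  -53138  -69008  -87758
Δ³: -10830  -13230  -15870  -18750
Δ⁴: -2400  -2640  -2880
Δ⁵: -240  -240
Constant fifth difference = -240.
Extend backward: -2400 + 240 = -2160;  -10830 + 2160 = -8670;  -29078 + 8670 = -20408;  -51537 + 20408 = -31129;  -63166 + 31129 = -32037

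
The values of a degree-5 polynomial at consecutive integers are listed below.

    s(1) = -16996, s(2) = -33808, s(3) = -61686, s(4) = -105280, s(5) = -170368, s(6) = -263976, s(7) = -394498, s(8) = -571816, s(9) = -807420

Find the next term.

-1114528

-16812, -27878, -43594, -65088, -93608, -130522, -177318, -235604
-11066, -15716, -21494, -28520, -36914, -46796, -58286
-4650, -5778, -7026, -8394, -9882, -11490
-1128, -1248, -1368, -1488, -1608
-120, -120, -120, -120
Constant fifth difference = -120, so extend:
-1608 − 120 = -1728;  -11490 − 1728 = -13218;  -58286 − 13218 = -71504;  -235604 − 71504 = -307108;  -807420 − 307108 = -1114528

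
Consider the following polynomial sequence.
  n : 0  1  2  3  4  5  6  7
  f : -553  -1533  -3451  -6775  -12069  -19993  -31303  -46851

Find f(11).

-171823

-980, -1918, -3324, -5294, -7924, -11310, -15548
-938, -1406, -1970, -2630, -3386, -4238
-468, -564, -660, -756, -852
-96, -96, -96, -96
Fourth differences constant at -96.
-852 − 96 = -948;  -4238 − 948 = -5186;  -15548 − 5186 = -20734;  -46851 − 20734 = -67585
-948 − 96 = -1044;  -5186 − 1044 = -6230;  -20734 − 6230 = -26964;  -67585 − 26964 = -94549
-1044 − 96 = -1140;  -6230 − 1140 = -7370;  -26964 − 7370 = -34334;  -94549 − 34334 = -128883
-1140 − 96 = -1236;  -7370 − 1236 = -8606;  -34334 − 8606 = -42940;  -128883 − 42940 = -171823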